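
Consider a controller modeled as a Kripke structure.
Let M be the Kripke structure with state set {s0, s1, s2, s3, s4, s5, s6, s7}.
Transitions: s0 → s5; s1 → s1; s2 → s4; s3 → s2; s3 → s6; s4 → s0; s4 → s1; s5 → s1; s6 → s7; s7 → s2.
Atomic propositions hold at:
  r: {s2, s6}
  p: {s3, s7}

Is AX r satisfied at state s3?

Yes

Sat(AX r) = {s : every successor in {s2, s6}} = {s3, s7}
s3 ∈ Sat(AX r) = {s3, s7}, so the formula holds at s3.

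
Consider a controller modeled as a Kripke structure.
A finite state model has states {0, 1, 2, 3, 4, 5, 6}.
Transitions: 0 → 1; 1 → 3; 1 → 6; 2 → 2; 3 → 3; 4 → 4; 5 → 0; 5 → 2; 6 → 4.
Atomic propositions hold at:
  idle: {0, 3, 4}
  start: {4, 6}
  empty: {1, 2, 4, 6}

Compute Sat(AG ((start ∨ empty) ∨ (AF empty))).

Sat(start ∨ empty) = {1, 2, 4, 6}
AF empty: least fixpoint, start Z0 = {1, 2, 4, 6}, add states with every successor in Z. Z1 = {0, 1, 2, 4, 6}; Z2 = {0, 1, 2, 4, 5, 6}; fixed.
Sat(AF empty) = {0, 1, 2, 4, 5, 6}
Sat((start ∨ empty) ∨ (AF empty)) = {0, 1, 2, 4, 5, 6}
AG ((start ∨ empty) ∨ (AF empty)): greatest fixpoint, start Z0 = {0, 1, 2, 4, 5, 6}, keep only states in Sat with every successor in Z. Z1 = {0, 2, 4, 5, 6}; Z2 = {2, 4, 5, 6}; Z3 = {2, 4, 6}; fixed.
Sat(AG ((start ∨ empty) ∨ (AF empty))) = {2, 4, 6}

{2, 4, 6}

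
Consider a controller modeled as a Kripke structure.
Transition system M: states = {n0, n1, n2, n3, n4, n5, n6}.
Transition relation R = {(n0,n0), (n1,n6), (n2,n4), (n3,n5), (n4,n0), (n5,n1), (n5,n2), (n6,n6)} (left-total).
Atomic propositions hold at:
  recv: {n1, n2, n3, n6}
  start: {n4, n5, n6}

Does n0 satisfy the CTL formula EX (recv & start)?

No

Sat(recv & start) = {n6}
Sat(EX (recv & start)) = {s : some successor in {n6}} = {n1, n6}
n0 ∉ Sat(EX (recv & start)) = {n1, n6}, so the formula does not hold at n0.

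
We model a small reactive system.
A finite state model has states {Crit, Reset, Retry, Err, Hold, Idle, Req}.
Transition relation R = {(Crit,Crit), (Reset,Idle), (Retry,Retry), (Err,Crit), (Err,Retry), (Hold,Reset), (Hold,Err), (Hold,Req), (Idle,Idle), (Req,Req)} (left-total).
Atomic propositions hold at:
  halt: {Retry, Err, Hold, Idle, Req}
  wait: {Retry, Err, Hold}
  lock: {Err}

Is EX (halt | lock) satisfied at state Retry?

Sat(halt | lock) = {Retry, Err, Hold, Idle, Req}
Sat(EX (halt | lock)) = {s : some successor in {Retry, Err, Hold, Idle, Req}} = {Reset, Retry, Err, Hold, Idle, Req}
Retry ∈ Sat(EX (halt | lock)) = {Reset, Retry, Err, Hold, Idle, Req}, so the formula holds at Retry.

Yes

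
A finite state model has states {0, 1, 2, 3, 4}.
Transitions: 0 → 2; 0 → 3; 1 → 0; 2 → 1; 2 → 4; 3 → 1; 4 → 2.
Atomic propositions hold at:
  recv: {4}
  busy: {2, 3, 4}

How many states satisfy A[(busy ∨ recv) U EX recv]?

2

Sat(busy ∨ recv) = {2, 3, 4}
Sat(EX recv) = {s : some successor in {4}} = {2}
A[(busy ∨ recv) U EX recv]: least fixpoint, start Z0 = Sat(EX recv) = {2}, add states in Sat(busy ∨ recv) with every successor in Z. Z1 = {2, 4}; fixed.
Sat(A[(busy ∨ recv) U EX recv]) = {2, 4}
|Sat(A[(busy ∨ recv) U EX recv])| = |{2, 4}| = 2.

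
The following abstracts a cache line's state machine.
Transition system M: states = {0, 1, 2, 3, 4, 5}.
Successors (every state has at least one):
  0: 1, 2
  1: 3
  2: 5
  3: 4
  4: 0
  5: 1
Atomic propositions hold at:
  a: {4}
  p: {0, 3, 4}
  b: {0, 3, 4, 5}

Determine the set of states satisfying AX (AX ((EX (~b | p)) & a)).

{1}

Sat(~b) = {1, 2}
Sat(~b | p) = {0, 1, 2, 3, 4}
Sat(EX (~b | p)) = {s : some successor in {0, 1, 2, 3, 4}} = {0, 1, 3, 4, 5}
Sat((EX (~b | p)) & a) = {4}
Sat(AX ((EX (~b | p)) & a)) = {s : every successor in {4}} = {3}
Sat(AX (AX ((EX (~b | p)) & a))) = {s : every successor in {3}} = {1}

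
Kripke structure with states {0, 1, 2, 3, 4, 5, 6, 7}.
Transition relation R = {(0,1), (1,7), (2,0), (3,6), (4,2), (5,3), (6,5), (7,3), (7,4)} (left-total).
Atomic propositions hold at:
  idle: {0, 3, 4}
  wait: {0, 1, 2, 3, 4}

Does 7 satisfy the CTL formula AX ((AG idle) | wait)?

Yes

AG idle: greatest fixpoint, start Z0 = {0, 3, 4}, keep only states in Sat with every successor in Z. Z1 = ∅; fixed.
Sat(AG idle) = ∅
Sat((AG idle) | wait) = {0, 1, 2, 3, 4}
Sat(AX ((AG idle) | wait)) = {s : every successor in {0, 1, 2, 3, 4}} = {0, 2, 4, 5, 7}
7 ∈ Sat(AX ((AG idle) | wait)) = {0, 2, 4, 5, 7}, so the formula holds at 7.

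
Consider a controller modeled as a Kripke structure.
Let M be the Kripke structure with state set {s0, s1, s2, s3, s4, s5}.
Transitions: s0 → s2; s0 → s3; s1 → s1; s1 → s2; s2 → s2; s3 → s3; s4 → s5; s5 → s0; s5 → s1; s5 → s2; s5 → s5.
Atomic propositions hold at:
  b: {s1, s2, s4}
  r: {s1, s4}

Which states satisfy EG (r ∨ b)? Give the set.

{s1, s2}

Sat(r ∨ b) = {s1, s2, s4}
EG (r ∨ b): greatest fixpoint, start Z0 = {s1, s2, s4}, keep only states in Sat with some successor in Z. Z1 = {s1, s2}; fixed.
Sat(EG (r ∨ b)) = {s1, s2}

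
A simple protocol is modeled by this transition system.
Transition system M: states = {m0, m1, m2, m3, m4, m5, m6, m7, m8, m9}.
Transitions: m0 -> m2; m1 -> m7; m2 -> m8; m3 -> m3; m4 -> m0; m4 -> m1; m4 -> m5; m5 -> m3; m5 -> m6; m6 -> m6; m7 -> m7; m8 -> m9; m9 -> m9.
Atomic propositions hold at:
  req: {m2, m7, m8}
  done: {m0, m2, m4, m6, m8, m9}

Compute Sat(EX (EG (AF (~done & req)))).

Sat(~done) = {m1, m3, m5, m7}
Sat(~done & req) = {m7}
AF (~done & req): least fixpoint, start Z0 = {m7}, add states with every successor in Z. Z1 = {m1, m7}; fixed.
Sat(AF (~done & req)) = {m1, m7}
EG (AF (~done & req)): greatest fixpoint, start Z0 = {m1, m7}, keep only states in Sat with some successor in Z. Already a fixed point.
Sat(EG (AF (~done & req))) = {m1, m7}
Sat(EX (EG (AF (~done & req)))) = {s : some successor in {m1, m7}} = {m1, m4, m7}

{m1, m4, m7}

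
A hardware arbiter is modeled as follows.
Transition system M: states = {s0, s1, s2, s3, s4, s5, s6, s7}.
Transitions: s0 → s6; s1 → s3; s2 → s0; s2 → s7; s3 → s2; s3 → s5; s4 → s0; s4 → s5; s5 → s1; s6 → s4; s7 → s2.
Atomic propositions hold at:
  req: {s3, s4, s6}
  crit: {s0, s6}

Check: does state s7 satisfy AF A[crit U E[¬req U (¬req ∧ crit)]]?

Yes

Sat(¬req) = {s0, s1, s2, s5, s7}
Sat(¬req ∧ crit) = {s0}
E[¬req U (¬req ∧ crit)]: least fixpoint, start Z0 = Sat((¬req ∧ crit)) = {s0}, add states in Sat(¬req) with some successor in Z. Z1 = {s0, s2}; Z2 = {s0, s2, s7}; fixed.
Sat(E[¬req U (¬req ∧ crit)]) = {s0, s2, s7}
A[crit U E[¬req U (¬req ∧ crit)]]: least fixpoint, start Z0 = Sat(E[¬req U (¬req ∧ crit)]) = {s0, s2, s7}, add states in Sat(crit) with every successor in Z. Already a fixed point.
Sat(A[crit U E[¬req U (¬req ∧ crit)]]) = {s0, s2, s7}
AF A[crit U E[¬req U (¬req ∧ crit)]]: least fixpoint, start Z0 = {s0, s2, s7}, add states with every successor in Z. Already a fixed point.
Sat(AF A[crit U E[¬req U (¬req ∧ crit)]]) = {s0, s2, s7}
s7 ∈ Sat(AF A[crit U E[¬req U (¬req ∧ crit)]]) = {s0, s2, s7}, so the formula holds at s7.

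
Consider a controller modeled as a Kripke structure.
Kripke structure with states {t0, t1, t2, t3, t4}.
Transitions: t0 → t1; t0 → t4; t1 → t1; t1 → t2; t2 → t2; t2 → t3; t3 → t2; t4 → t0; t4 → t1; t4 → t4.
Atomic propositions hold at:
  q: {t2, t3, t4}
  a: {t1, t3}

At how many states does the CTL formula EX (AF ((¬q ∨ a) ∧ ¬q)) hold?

Sat(¬q) = {t0, t1}
Sat(¬q ∨ a) = {t0, t1, t3}
Sat((¬q ∨ a) ∧ ¬q) = {t0, t1}
AF ((¬q ∨ a) ∧ ¬q): least fixpoint, start Z0 = {t0, t1}, add states with every successor in Z. Already a fixed point.
Sat(AF ((¬q ∨ a) ∧ ¬q)) = {t0, t1}
Sat(EX (AF ((¬q ∨ a) ∧ ¬q))) = {s : some successor in {t0, t1}} = {t0, t1, t4}
|Sat(EX (AF ((¬q ∨ a) ∧ ¬q)))| = |{t0, t1, t4}| = 3.

3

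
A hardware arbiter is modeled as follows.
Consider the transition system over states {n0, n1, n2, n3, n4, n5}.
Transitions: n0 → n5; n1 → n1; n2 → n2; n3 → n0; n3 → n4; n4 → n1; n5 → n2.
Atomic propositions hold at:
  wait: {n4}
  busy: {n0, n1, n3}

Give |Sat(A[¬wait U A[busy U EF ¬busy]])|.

Sat(¬wait) = {n0, n1, n2, n3, n5}
Sat(¬busy) = {n2, n4, n5}
EF ¬busy: least fixpoint, start Z0 = {n2, n4, n5}, add states with some successor in Z. Z1 = {n0, n2, n3, n4, n5}; fixed.
Sat(EF ¬busy) = {n0, n2, n3, n4, n5}
A[busy U EF ¬busy]: least fixpoint, start Z0 = Sat(EF ¬busy) = {n0, n2, n3, n4, n5}, add states in Sat(busy) with every successor in Z. Already a fixed point.
Sat(A[busy U EF ¬busy]) = {n0, n2, n3, n4, n5}
A[¬wait U A[busy U EF ¬busy]]: least fixpoint, start Z0 = Sat(A[busy U EF ¬busy]) = {n0, n2, n3, n4, n5}, add states in Sat(¬wait) with every successor in Z. Already a fixed point.
Sat(A[¬wait U A[busy U EF ¬busy]]) = {n0, n2, n3, n4, n5}
|Sat(A[¬wait U A[busy U EF ¬busy]])| = |{n0, n2, n3, n4, n5}| = 5.

5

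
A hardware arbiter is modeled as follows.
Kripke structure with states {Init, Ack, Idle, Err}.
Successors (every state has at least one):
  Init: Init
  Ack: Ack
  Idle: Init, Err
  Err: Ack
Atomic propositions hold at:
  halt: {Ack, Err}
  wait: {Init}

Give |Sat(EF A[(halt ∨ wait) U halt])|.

Sat(halt ∨ wait) = {Init, Ack, Err}
A[(halt ∨ wait) U halt]: least fixpoint, start Z0 = Sat(halt) = {Ack, Err}, add states in Sat(halt ∨ wait) with every successor in Z. Already a fixed point.
Sat(A[(halt ∨ wait) U halt]) = {Ack, Err}
EF A[(halt ∨ wait) U halt]: least fixpoint, start Z0 = {Ack, Err}, add states with some successor in Z. Z1 = {Ack, Idle, Err}; fixed.
Sat(EF A[(halt ∨ wait) U halt]) = {Ack, Idle, Err}
|Sat(EF A[(halt ∨ wait) U halt])| = |{Ack, Idle, Err}| = 3.

3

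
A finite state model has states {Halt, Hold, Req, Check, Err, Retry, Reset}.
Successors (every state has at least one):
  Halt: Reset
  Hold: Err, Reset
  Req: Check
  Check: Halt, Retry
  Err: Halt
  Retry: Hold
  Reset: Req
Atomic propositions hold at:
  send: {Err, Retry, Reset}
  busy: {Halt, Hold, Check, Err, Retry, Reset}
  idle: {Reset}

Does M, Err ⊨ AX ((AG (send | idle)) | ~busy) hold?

Sat(send | idle) = {Err, Retry, Reset}
AG (send | idle): greatest fixpoint, start Z0 = {Err, Retry, Reset}, keep only states in Sat with every successor in Z. Z1 = ∅; fixed.
Sat(AG (send | idle)) = ∅
Sat(~busy) = {Req}
Sat((AG (send | idle)) | ~busy) = {Req}
Sat(AX ((AG (send | idle)) | ~busy)) = {s : every successor in {Req}} = {Reset}
Err ∉ Sat(AX ((AG (send | idle)) | ~busy)) = {Reset}, so the formula does not hold at Err.

No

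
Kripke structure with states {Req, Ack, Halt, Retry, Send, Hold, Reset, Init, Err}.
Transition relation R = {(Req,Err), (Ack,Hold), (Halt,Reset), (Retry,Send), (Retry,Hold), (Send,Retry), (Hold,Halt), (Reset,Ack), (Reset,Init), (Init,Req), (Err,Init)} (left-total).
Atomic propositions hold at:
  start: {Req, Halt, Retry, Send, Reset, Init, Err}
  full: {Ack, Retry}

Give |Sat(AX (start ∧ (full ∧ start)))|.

Sat(full ∧ start) = {Retry}
Sat(start ∧ (full ∧ start)) = {Retry}
Sat(AX (start ∧ (full ∧ start))) = {s : every successor in {Retry}} = {Send}
|Sat(AX (start ∧ (full ∧ start)))| = |{Send}| = 1.

1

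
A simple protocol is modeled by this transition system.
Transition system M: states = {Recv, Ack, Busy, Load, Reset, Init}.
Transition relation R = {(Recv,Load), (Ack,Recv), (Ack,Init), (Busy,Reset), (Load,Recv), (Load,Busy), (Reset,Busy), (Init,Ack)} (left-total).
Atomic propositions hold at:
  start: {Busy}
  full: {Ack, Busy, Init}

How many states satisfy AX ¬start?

4

Sat(¬start) = {Recv, Ack, Load, Reset, Init}
Sat(AX ¬start) = {s : every successor in {Recv, Ack, Load, Reset, Init}} = {Recv, Ack, Busy, Init}
|Sat(AX ¬start)| = |{Recv, Ack, Busy, Init}| = 4.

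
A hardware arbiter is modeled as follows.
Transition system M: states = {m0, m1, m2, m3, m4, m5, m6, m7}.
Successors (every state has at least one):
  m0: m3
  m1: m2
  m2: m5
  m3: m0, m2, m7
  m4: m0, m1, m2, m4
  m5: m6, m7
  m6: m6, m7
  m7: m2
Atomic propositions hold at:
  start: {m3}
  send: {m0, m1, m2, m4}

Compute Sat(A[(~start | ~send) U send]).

Sat(~start) = {m0, m1, m2, m4, m5, m6, m7}
Sat(~send) = {m3, m5, m6, m7}
Sat(~start | ~send) = {m0, m1, m2, m3, m4, m5, m6, m7}
A[(~start | ~send) U send]: least fixpoint, start Z0 = Sat(send) = {m0, m1, m2, m4}, add states in Sat(~start | ~send) with every successor in Z. Z1 = {m0, m1, m2, m4, m7}; Z2 = {m0, m1, m2, m3, m4, m7}; fixed.
Sat(A[(~start | ~send) U send]) = {m0, m1, m2, m3, m4, m7}

{m0, m1, m2, m3, m4, m7}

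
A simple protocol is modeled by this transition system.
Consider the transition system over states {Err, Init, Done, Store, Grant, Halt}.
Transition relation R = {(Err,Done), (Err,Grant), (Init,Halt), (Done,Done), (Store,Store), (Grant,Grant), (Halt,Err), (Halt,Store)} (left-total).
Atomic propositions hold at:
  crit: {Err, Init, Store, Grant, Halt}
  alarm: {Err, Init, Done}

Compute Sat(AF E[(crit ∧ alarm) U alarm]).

Sat(crit ∧ alarm) = {Err, Init}
E[(crit ∧ alarm) U alarm]: least fixpoint, start Z0 = Sat(alarm) = {Err, Init, Done}, add states in Sat(crit ∧ alarm) with some successor in Z. Already a fixed point.
Sat(E[(crit ∧ alarm) U alarm]) = {Err, Init, Done}
AF E[(crit ∧ alarm) U alarm]: least fixpoint, start Z0 = {Err, Init, Done}, add states with every successor in Z. Already a fixed point.
Sat(AF E[(crit ∧ alarm) U alarm]) = {Err, Init, Done}

{Err, Init, Done}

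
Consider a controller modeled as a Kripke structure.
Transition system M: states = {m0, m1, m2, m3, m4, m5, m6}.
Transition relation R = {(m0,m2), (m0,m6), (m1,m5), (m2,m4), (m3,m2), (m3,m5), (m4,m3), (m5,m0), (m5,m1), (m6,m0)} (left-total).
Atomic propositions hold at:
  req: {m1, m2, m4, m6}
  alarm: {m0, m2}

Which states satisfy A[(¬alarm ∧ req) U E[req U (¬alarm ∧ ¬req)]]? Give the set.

Sat(¬alarm) = {m1, m3, m4, m5, m6}
Sat(¬alarm ∧ req) = {m1, m4, m6}
Sat(¬req) = {m0, m3, m5}
Sat(¬alarm ∧ ¬req) = {m3, m5}
E[req U (¬alarm ∧ ¬req)]: least fixpoint, start Z0 = Sat((¬alarm ∧ ¬req)) = {m3, m5}, add states in Sat(req) with some successor in Z. Z1 = {m1, m3, m4, m5}; Z2 = {m1, m2, m3, m4, m5}; fixed.
Sat(E[req U (¬alarm ∧ ¬req)]) = {m1, m2, m3, m4, m5}
A[(¬alarm ∧ req) U E[req U (¬alarm ∧ ¬req)]]: least fixpoint, start Z0 = Sat(E[req U (¬alarm ∧ ¬req)]) = {m1, m2, m3, m4, m5}, add states in Sat(¬alarm ∧ req) with every successor in Z. Already a fixed point.
Sat(A[(¬alarm ∧ req) U E[req U (¬alarm ∧ ¬req)]]) = {m1, m2, m3, m4, m5}

{m1, m2, m3, m4, m5}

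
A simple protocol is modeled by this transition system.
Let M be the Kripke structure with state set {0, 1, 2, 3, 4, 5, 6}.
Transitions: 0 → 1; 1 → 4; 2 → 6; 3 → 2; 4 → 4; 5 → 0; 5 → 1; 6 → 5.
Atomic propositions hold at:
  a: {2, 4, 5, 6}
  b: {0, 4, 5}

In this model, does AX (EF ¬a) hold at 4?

No

Sat(¬a) = {0, 1, 3}
EF ¬a: least fixpoint, start Z0 = {0, 1, 3}, add states with some successor in Z. Z1 = {0, 1, 3, 5}; Z2 = {0, 1, 3, 5, 6}; Z3 = {0, 1, 2, 3, 5, 6}; fixed.
Sat(EF ¬a) = {0, 1, 2, 3, 5, 6}
Sat(AX (EF ¬a)) = {s : every successor in {0, 1, 2, 3, 5, 6}} = {0, 2, 3, 5, 6}
4 ∉ Sat(AX (EF ¬a)) = {0, 2, 3, 5, 6}, so the formula does not hold at 4.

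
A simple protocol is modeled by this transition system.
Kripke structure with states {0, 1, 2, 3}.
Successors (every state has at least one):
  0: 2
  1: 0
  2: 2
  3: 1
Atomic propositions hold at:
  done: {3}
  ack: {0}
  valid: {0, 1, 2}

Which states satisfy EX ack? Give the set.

Sat(EX ack) = {s : some successor in {0}} = {1}

{1}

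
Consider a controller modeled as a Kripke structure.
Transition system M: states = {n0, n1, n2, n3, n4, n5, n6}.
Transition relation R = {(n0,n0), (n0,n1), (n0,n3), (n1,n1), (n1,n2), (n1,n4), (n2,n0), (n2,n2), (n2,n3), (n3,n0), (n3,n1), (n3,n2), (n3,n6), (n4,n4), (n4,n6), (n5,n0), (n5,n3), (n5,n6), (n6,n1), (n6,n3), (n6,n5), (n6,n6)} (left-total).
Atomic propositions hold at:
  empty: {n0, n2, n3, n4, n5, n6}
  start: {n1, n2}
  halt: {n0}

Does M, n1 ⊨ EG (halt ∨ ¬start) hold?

No

Sat(¬start) = {n0, n3, n4, n5, n6}
Sat(halt ∨ ¬start) = {n0, n3, n4, n5, n6}
EG (halt ∨ ¬start): greatest fixpoint, start Z0 = {n0, n3, n4, n5, n6}, keep only states in Sat with some successor in Z. Already a fixed point.
Sat(EG (halt ∨ ¬start)) = {n0, n3, n4, n5, n6}
n1 ∉ Sat(EG (halt ∨ ¬start)) = {n0, n3, n4, n5, n6}, so the formula does not hold at n1.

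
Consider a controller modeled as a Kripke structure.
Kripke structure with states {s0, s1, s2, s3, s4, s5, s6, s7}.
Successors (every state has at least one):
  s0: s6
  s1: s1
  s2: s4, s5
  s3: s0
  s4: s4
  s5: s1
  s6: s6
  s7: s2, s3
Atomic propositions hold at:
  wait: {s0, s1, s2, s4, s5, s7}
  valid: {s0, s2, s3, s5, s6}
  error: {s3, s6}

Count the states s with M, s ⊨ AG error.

AG error: greatest fixpoint, start Z0 = {s3, s6}, keep only states in Sat with every successor in Z. Z1 = {s6}; fixed.
Sat(AG error) = {s6}
|Sat(AG error)| = |{s6}| = 1.

1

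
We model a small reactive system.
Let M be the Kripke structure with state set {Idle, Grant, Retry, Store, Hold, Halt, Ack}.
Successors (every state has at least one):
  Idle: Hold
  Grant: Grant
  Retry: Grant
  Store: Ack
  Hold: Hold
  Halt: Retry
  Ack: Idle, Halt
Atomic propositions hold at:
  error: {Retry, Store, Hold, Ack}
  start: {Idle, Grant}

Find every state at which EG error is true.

{Hold}

EG error: greatest fixpoint, start Z0 = {Retry, Store, Hold, Ack}, keep only states in Sat with some successor in Z. Z1 = {Store, Hold}; Z2 = {Hold}; fixed.
Sat(EG error) = {Hold}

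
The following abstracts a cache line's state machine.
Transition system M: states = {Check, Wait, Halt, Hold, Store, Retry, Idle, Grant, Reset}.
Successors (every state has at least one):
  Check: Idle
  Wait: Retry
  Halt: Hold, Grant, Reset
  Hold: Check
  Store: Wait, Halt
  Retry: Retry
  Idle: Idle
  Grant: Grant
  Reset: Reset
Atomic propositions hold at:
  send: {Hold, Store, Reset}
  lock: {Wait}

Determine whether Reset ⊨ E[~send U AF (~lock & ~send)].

No

Sat(~send) = {Check, Wait, Halt, Retry, Idle, Grant}
Sat(~lock) = {Check, Halt, Hold, Store, Retry, Idle, Grant, Reset}
Sat(~lock & ~send) = {Check, Halt, Retry, Idle, Grant}
AF (~lock & ~send): least fixpoint, start Z0 = {Check, Halt, Retry, Idle, Grant}, add states with every successor in Z. Z1 = {Check, Wait, Halt, Hold, Retry, Idle, Grant}; Z2 = {Check, Wait, Halt, Hold, Store, Retry, Idle, Grant}; fixed.
Sat(AF (~lock & ~send)) = {Check, Wait, Halt, Hold, Store, Retry, Idle, Grant}
E[~send U AF (~lock & ~send)]: least fixpoint, start Z0 = Sat(AF (~lock & ~send)) = {Check, Wait, Halt, Hold, Store, Retry, Idle, Grant}, add states in Sat(~send) with some successor in Z. Already a fixed point.
Sat(E[~send U AF (~lock & ~send)]) = {Check, Wait, Halt, Hold, Store, Retry, Idle, Grant}
Reset ∉ Sat(E[~send U AF (~lock & ~send)]) = {Check, Wait, Halt, Hold, Store, Retry, Idle, Grant}, so the formula does not hold at Reset.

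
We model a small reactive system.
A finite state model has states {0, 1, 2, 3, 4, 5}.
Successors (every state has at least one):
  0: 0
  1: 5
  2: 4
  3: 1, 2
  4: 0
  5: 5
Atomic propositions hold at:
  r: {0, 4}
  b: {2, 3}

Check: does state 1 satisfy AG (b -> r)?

Sat(b -> r) = {0, 1, 4, 5}
AG (b -> r): greatest fixpoint, start Z0 = {0, 1, 4, 5}, keep only states in Sat with every successor in Z. Already a fixed point.
Sat(AG (b -> r)) = {0, 1, 4, 5}
1 ∈ Sat(AG (b -> r)) = {0, 1, 4, 5}, so the formula holds at 1.

Yes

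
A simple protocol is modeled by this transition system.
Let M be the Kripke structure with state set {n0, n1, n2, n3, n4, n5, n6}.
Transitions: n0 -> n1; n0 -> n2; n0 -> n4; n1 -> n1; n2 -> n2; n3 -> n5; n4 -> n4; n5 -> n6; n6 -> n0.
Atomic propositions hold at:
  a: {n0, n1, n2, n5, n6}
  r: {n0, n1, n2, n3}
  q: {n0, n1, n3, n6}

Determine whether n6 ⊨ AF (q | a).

Sat(q | a) = {n0, n1, n2, n3, n5, n6}
AF (q | a): least fixpoint, start Z0 = {n0, n1, n2, n3, n5, n6}, add states with every successor in Z. Already a fixed point.
Sat(AF (q | a)) = {n0, n1, n2, n3, n5, n6}
n6 ∈ Sat(AF (q | a)) = {n0, n1, n2, n3, n5, n6}, so the formula holds at n6.

Yes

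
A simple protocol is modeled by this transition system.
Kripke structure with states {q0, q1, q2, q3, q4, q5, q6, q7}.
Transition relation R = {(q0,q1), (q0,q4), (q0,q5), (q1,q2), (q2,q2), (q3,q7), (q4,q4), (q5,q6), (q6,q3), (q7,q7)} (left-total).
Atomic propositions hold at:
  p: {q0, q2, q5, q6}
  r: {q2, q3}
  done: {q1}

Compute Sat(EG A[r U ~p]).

Sat(~p) = {q1, q3, q4, q7}
A[r U ~p]: least fixpoint, start Z0 = Sat(~p) = {q1, q3, q4, q7}, add states in Sat(r) with every successor in Z. Already a fixed point.
Sat(A[r U ~p]) = {q1, q3, q4, q7}
EG A[r U ~p]: greatest fixpoint, start Z0 = {q1, q3, q4, q7}, keep only states in Sat with some successor in Z. Z1 = {q3, q4, q7}; fixed.
Sat(EG A[r U ~p]) = {q3, q4, q7}

{q3, q4, q7}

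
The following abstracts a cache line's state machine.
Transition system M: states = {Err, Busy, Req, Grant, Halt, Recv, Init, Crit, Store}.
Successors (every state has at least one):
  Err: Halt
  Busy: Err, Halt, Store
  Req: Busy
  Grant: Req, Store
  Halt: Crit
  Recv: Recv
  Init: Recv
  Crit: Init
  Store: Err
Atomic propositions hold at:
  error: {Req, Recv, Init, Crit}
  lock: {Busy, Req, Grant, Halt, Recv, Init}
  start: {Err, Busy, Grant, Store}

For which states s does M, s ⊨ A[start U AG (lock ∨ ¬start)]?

Sat(¬start) = {Req, Halt, Recv, Init, Crit}
Sat(lock ∨ ¬start) = {Busy, Req, Grant, Halt, Recv, Init, Crit}
AG (lock ∨ ¬start): greatest fixpoint, start Z0 = {Busy, Req, Grant, Halt, Recv, Init, Crit}, keep only states in Sat with every successor in Z. Z1 = {Req, Halt, Recv, Init, Crit}; Z2 = {Halt, Recv, Init, Crit}; fixed.
Sat(AG (lock ∨ ¬start)) = {Halt, Recv, Init, Crit}
A[start U AG (lock ∨ ¬start)]: least fixpoint, start Z0 = Sat(AG (lock ∨ ¬start)) = {Halt, Recv, Init, Crit}, add states in Sat(start) with every successor in Z. Z1 = {Err, Halt, Recv, Init, Crit}; Z2 = {Err, Halt, Recv, Init, Crit, Store}; Z3 = {Err, Busy, Halt, Recv, Init, Crit, Store}; fixed.
Sat(A[start U AG (lock ∨ ¬start)]) = {Err, Busy, Halt, Recv, Init, Crit, Store}

{Err, Busy, Halt, Recv, Init, Crit, Store}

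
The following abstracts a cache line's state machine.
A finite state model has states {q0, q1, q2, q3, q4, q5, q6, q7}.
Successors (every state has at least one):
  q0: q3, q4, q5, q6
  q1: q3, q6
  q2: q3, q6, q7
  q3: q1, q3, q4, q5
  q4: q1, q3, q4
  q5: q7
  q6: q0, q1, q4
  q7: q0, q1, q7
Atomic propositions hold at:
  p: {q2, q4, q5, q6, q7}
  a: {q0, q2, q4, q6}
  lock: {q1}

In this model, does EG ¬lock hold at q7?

Yes

Sat(¬lock) = {q0, q2, q3, q4, q5, q6, q7}
EG ¬lock: greatest fixpoint, start Z0 = {q0, q2, q3, q4, q5, q6, q7}, keep only states in Sat with some successor in Z. Already a fixed point.
Sat(EG ¬lock) = {q0, q2, q3, q4, q5, q6, q7}
q7 ∈ Sat(EG ¬lock) = {q0, q2, q3, q4, q5, q6, q7}, so the formula holds at q7.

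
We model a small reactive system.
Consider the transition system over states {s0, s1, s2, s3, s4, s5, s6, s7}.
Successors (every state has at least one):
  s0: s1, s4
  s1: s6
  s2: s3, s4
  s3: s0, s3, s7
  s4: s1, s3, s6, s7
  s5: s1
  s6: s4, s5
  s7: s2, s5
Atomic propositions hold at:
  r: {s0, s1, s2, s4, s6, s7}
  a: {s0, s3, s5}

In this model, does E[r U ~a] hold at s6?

Yes

Sat(~a) = {s1, s2, s4, s6, s7}
E[r U ~a]: least fixpoint, start Z0 = Sat(~a) = {s1, s2, s4, s6, s7}, add states in Sat(r) with some successor in Z. Z1 = {s0, s1, s2, s4, s6, s7}; fixed.
Sat(E[r U ~a]) = {s0, s1, s2, s4, s6, s7}
s6 ∈ Sat(E[r U ~a]) = {s0, s1, s2, s4, s6, s7}, so the formula holds at s6.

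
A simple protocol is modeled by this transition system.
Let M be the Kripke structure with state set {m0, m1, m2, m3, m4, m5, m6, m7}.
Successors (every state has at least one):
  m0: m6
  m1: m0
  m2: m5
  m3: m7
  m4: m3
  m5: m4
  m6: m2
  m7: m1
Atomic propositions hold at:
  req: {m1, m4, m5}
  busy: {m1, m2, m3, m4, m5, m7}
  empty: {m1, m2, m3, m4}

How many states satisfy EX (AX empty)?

4

Sat(AX empty) = {s : every successor in {m1, m2, m3, m4}} = {m4, m5, m6, m7}
Sat(EX (AX empty)) = {s : some successor in {m4, m5, m6, m7}} = {m0, m2, m3, m5}
|Sat(EX (AX empty))| = |{m0, m2, m3, m5}| = 4.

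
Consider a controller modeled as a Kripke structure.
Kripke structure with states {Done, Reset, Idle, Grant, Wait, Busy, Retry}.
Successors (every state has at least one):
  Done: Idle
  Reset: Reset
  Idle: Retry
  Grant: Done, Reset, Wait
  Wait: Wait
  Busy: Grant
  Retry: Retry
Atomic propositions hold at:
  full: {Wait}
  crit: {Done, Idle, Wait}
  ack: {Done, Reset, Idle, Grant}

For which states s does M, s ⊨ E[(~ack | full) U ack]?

Sat(~ack) = {Wait, Busy, Retry}
Sat(~ack | full) = {Wait, Busy, Retry}
E[(~ack | full) U ack]: least fixpoint, start Z0 = Sat(ack) = {Done, Reset, Idle, Grant}, add states in Sat(~ack | full) with some successor in Z. Z1 = {Done, Reset, Idle, Grant, Busy}; fixed.
Sat(E[(~ack | full) U ack]) = {Done, Reset, Idle, Grant, Busy}

{Done, Reset, Idle, Grant, Busy}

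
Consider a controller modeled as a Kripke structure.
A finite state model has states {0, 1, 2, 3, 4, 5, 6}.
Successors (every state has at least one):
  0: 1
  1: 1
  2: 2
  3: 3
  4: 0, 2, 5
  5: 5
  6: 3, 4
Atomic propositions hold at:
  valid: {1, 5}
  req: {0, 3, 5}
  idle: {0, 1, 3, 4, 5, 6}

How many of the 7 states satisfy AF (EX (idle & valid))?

4

Sat(idle & valid) = {1, 5}
Sat(EX (idle & valid)) = {s : some successor in {1, 5}} = {0, 1, 4, 5}
AF (EX (idle & valid)): least fixpoint, start Z0 = {0, 1, 4, 5}, add states with every successor in Z. Already a fixed point.
Sat(AF (EX (idle & valid))) = {0, 1, 4, 5}
|Sat(AF (EX (idle & valid)))| = |{0, 1, 4, 5}| = 4.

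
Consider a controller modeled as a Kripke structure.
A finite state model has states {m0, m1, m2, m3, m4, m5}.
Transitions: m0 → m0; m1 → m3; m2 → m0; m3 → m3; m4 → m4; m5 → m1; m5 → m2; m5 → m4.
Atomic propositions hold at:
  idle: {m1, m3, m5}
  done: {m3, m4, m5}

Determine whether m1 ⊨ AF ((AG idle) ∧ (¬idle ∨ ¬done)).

AG idle: greatest fixpoint, start Z0 = {m1, m3, m5}, keep only states in Sat with every successor in Z. Z1 = {m1, m3}; fixed.
Sat(AG idle) = {m1, m3}
Sat(¬idle) = {m0, m2, m4}
Sat(¬done) = {m0, m1, m2}
Sat(¬idle ∨ ¬done) = {m0, m1, m2, m4}
Sat((AG idle) ∧ (¬idle ∨ ¬done)) = {m1}
AF ((AG idle) ∧ (¬idle ∨ ¬done)): least fixpoint, start Z0 = {m1}, add states with every successor in Z. Already a fixed point.
Sat(AF ((AG idle) ∧ (¬idle ∨ ¬done))) = {m1}
m1 ∈ Sat(AF ((AG idle) ∧ (¬idle ∨ ¬done))) = {m1}, so the formula holds at m1.

Yes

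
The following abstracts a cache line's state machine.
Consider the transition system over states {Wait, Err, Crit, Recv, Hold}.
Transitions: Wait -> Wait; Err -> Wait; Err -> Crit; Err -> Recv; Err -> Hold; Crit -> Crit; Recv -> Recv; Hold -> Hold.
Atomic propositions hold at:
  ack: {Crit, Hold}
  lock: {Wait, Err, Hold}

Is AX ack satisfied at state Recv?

Sat(AX ack) = {s : every successor in {Crit, Hold}} = {Crit, Hold}
Recv ∉ Sat(AX ack) = {Crit, Hold}, so the formula does not hold at Recv.

No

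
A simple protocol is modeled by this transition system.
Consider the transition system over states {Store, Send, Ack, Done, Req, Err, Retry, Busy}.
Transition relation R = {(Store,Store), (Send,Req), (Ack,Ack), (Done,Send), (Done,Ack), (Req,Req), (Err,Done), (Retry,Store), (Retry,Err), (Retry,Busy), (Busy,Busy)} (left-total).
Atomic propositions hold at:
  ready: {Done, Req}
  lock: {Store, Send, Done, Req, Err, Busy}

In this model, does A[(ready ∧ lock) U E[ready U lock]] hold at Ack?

Sat(ready ∧ lock) = {Done, Req}
E[ready U lock]: least fixpoint, start Z0 = Sat(lock) = {Store, Send, Done, Req, Err, Busy}, add states in Sat(ready) with some successor in Z. Already a fixed point.
Sat(E[ready U lock]) = {Store, Send, Done, Req, Err, Busy}
A[(ready ∧ lock) U E[ready U lock]]: least fixpoint, start Z0 = Sat(E[ready U lock]) = {Store, Send, Done, Req, Err, Busy}, add states in Sat(ready ∧ lock) with every successor in Z. Already a fixed point.
Sat(A[(ready ∧ lock) U E[ready U lock]]) = {Store, Send, Done, Req, Err, Busy}
Ack ∉ Sat(A[(ready ∧ lock) U E[ready U lock]]) = {Store, Send, Done, Req, Err, Busy}, so the formula does not hold at Ack.

No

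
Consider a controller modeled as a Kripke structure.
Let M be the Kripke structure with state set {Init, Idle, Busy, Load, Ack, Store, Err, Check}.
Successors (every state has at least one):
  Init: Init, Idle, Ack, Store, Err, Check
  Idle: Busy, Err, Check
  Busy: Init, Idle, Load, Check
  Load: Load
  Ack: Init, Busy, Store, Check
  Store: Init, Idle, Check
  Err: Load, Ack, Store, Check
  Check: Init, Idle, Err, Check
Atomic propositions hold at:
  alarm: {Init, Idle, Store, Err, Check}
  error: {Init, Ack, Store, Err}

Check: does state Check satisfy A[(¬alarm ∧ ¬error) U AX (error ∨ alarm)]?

Sat(¬alarm) = {Busy, Load, Ack}
Sat(¬error) = {Idle, Busy, Load, Check}
Sat(¬alarm ∧ ¬error) = {Busy, Load}
Sat(error ∨ alarm) = {Init, Idle, Ack, Store, Err, Check}
Sat(AX (error ∨ alarm)) = {s : every successor in {Init, Idle, Ack, Store, Err, Check}} = {Init, Store, Check}
A[(¬alarm ∧ ¬error) U AX (error ∨ alarm)]: least fixpoint, start Z0 = Sat(AX (error ∨ alarm)) = {Init, Store, Check}, add states in Sat(¬alarm ∧ ¬error) with every successor in Z. Already a fixed point.
Sat(A[(¬alarm ∧ ¬error) U AX (error ∨ alarm)]) = {Init, Store, Check}
Check ∈ Sat(A[(¬alarm ∧ ¬error) U AX (error ∨ alarm)]) = {Init, Store, Check}, so the formula holds at Check.

Yes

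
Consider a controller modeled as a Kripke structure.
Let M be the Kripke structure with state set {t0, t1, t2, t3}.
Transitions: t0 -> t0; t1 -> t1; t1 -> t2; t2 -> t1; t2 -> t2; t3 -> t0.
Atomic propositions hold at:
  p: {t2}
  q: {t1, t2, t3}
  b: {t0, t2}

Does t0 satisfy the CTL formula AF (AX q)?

No

Sat(AX q) = {s : every successor in {t1, t2, t3}} = {t1, t2}
AF (AX q): least fixpoint, start Z0 = {t1, t2}, add states with every successor in Z. Already a fixed point.
Sat(AF (AX q)) = {t1, t2}
t0 ∉ Sat(AF (AX q)) = {t1, t2}, so the formula does not hold at t0.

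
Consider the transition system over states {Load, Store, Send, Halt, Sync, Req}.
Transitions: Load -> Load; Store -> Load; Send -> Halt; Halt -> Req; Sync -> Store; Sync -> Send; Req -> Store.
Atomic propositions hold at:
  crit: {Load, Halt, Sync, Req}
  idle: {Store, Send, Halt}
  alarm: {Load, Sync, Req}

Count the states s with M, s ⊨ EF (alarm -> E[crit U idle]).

5

E[crit U idle]: least fixpoint, start Z0 = Sat(idle) = {Store, Send, Halt}, add states in Sat(crit) with some successor in Z. Z1 = {Store, Send, Halt, Sync, Req}; fixed.
Sat(E[crit U idle]) = {Store, Send, Halt, Sync, Req}
Sat(alarm -> E[crit U idle]) = {Store, Send, Halt, Sync, Req}
EF (alarm -> E[crit U idle]): least fixpoint, start Z0 = {Store, Send, Halt, Sync, Req}, add states with some successor in Z. Already a fixed point.
Sat(EF (alarm -> E[crit U idle])) = {Store, Send, Halt, Sync, Req}
|Sat(EF (alarm -> E[crit U idle]))| = |{Store, Send, Halt, Sync, Req}| = 5.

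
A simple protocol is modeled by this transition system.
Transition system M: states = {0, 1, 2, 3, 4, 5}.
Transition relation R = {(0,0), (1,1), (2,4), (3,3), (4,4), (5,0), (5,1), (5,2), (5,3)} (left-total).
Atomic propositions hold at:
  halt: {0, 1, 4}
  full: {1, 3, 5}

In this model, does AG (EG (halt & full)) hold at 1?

Yes

Sat(halt & full) = {1}
EG (halt & full): greatest fixpoint, start Z0 = {1}, keep only states in Sat with some successor in Z. Already a fixed point.
Sat(EG (halt & full)) = {1}
AG (EG (halt & full)): greatest fixpoint, start Z0 = {1}, keep only states in Sat with every successor in Z. Already a fixed point.
Sat(AG (EG (halt & full))) = {1}
1 ∈ Sat(AG (EG (halt & full))) = {1}, so the formula holds at 1.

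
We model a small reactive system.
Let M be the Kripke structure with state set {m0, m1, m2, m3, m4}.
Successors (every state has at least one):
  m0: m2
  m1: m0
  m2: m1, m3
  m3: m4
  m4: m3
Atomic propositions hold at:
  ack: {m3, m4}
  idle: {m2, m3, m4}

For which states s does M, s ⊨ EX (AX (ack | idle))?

Sat(ack | idle) = {m2, m3, m4}
Sat(AX (ack | idle)) = {s : every successor in {m2, m3, m4}} = {m0, m3, m4}
Sat(EX (AX (ack | idle))) = {s : some successor in {m0, m3, m4}} = {m1, m2, m3, m4}

{m1, m2, m3, m4}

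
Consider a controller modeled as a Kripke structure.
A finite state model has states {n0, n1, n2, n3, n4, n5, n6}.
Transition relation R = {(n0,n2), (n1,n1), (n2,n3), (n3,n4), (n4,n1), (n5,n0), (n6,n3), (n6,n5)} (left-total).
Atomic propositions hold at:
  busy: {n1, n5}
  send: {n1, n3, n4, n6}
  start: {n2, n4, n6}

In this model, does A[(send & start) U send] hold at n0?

Sat(send & start) = {n4, n6}
A[(send & start) U send]: least fixpoint, start Z0 = Sat(send) = {n1, n3, n4, n6}, add states in Sat(send & start) with every successor in Z. Already a fixed point.
Sat(A[(send & start) U send]) = {n1, n3, n4, n6}
n0 ∉ Sat(A[(send & start) U send]) = {n1, n3, n4, n6}, so the formula does not hold at n0.

No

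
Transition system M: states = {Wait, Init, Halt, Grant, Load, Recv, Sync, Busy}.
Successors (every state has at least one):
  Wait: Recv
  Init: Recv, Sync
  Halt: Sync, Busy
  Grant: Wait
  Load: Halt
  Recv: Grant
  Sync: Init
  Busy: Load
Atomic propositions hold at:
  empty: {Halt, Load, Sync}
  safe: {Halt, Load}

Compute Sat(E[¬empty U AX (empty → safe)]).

Sat(¬empty) = {Wait, Init, Grant, Recv, Busy}
Sat(empty → safe) = {Wait, Init, Halt, Grant, Load, Recv, Busy}
Sat(AX (empty → safe)) = {s : every successor in {Wait, Init, Halt, Grant, Load, Recv, Busy}} = {Wait, Grant, Load, Recv, Sync, Busy}
E[¬empty U AX (empty → safe)]: least fixpoint, start Z0 = Sat(AX (empty → safe)) = {Wait, Grant, Load, Recv, Sync, Busy}, add states in Sat(¬empty) with some successor in Z. Z1 = {Wait, Init, Grant, Load, Recv, Sync, Busy}; fixed.
Sat(E[¬empty U AX (empty → safe)]) = {Wait, Init, Grant, Load, Recv, Sync, Busy}

{Wait, Init, Grant, Load, Recv, Sync, Busy}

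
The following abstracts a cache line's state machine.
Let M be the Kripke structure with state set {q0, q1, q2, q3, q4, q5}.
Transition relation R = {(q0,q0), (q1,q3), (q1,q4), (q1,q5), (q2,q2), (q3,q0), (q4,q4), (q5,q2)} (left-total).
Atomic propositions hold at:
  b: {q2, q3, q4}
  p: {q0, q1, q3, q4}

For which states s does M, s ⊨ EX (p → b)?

{q1, q2, q4, q5}

Sat(p → b) = {q2, q3, q4, q5}
Sat(EX (p → b)) = {s : some successor in {q2, q3, q4, q5}} = {q1, q2, q4, q5}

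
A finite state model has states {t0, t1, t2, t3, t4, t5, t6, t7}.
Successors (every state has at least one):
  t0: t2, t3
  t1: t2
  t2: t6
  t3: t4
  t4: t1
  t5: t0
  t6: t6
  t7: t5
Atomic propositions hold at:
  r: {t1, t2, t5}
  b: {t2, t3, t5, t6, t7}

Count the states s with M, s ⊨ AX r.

3

Sat(AX r) = {s : every successor in {t1, t2, t5}} = {t1, t4, t7}
|Sat(AX r)| = |{t1, t4, t7}| = 3.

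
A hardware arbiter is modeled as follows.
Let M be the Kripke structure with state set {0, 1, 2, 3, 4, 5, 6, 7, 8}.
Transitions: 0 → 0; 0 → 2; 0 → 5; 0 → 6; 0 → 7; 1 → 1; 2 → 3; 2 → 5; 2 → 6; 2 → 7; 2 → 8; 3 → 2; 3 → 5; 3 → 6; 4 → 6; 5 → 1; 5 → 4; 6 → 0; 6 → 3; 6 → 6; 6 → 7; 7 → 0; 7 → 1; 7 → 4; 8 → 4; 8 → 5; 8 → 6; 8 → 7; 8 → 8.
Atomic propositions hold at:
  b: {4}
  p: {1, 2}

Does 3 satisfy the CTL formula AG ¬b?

No

Sat(¬b) = {0, 1, 2, 3, 5, 6, 7, 8}
AG ¬b: greatest fixpoint, start Z0 = {0, 1, 2, 3, 5, 6, 7, 8}, keep only states in Sat with every successor in Z. Z1 = {0, 1, 2, 3, 6}; Z2 = {1}; fixed.
Sat(AG ¬b) = {1}
3 ∉ Sat(AG ¬b) = {1}, so the formula does not hold at 3.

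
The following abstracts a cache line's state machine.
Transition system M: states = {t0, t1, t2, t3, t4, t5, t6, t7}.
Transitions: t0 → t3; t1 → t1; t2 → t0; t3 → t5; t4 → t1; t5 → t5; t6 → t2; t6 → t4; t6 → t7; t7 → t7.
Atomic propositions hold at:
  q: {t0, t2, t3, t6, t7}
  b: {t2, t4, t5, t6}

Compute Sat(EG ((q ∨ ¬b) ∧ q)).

Sat(¬b) = {t0, t1, t3, t7}
Sat(q ∨ ¬b) = {t0, t1, t2, t3, t6, t7}
Sat((q ∨ ¬b) ∧ q) = {t0, t2, t3, t6, t7}
EG ((q ∨ ¬b) ∧ q): greatest fixpoint, start Z0 = {t0, t2, t3, t6, t7}, keep only states in Sat with some successor in Z. Z1 = {t0, t2, t6, t7}; Z2 = {t2, t6, t7}; Z3 = {t6, t7}; fixed.
Sat(EG ((q ∨ ¬b) ∧ q)) = {t6, t7}

{t6, t7}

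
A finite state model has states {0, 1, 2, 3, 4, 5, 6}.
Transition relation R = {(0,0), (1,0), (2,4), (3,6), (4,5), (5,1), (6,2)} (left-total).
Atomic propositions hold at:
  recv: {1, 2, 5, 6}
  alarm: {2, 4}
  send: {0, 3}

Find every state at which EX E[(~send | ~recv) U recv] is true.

Sat(~send) = {1, 2, 4, 5, 6}
Sat(~recv) = {0, 3, 4}
Sat(~send | ~recv) = {0, 1, 2, 3, 4, 5, 6}
E[(~send | ~recv) U recv]: least fixpoint, start Z0 = Sat(recv) = {1, 2, 5, 6}, add states in Sat(~send | ~recv) with some successor in Z. Z1 = {1, 2, 3, 4, 5, 6}; fixed.
Sat(E[(~send | ~recv) U recv]) = {1, 2, 3, 4, 5, 6}
Sat(EX E[(~send | ~recv) U recv]) = {s : some successor in {1, 2, 3, 4, 5, 6}} = {2, 3, 4, 5, 6}

{2, 3, 4, 5, 6}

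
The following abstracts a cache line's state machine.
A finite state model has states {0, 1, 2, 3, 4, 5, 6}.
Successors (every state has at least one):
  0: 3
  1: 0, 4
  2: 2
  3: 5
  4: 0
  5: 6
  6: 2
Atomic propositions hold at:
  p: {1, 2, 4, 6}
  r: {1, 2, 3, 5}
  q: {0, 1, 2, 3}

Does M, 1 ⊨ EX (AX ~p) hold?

Sat(~p) = {0, 3, 5}
Sat(AX ~p) = {s : every successor in {0, 3, 5}} = {0, 3, 4}
Sat(EX (AX ~p)) = {s : some successor in {0, 3, 4}} = {0, 1, 4}
1 ∈ Sat(EX (AX ~p)) = {0, 1, 4}, so the formula holds at 1.

Yes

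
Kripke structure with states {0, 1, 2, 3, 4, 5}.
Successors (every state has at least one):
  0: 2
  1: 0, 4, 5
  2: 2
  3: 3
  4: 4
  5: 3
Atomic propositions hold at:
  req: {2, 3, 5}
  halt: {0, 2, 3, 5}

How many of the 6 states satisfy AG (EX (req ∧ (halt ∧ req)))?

4

Sat(halt ∧ req) = {2, 3, 5}
Sat(req ∧ (halt ∧ req)) = {2, 3, 5}
Sat(EX (req ∧ (halt ∧ req))) = {s : some successor in {2, 3, 5}} = {0, 1, 2, 3, 5}
AG (EX (req ∧ (halt ∧ req))): greatest fixpoint, start Z0 = {0, 1, 2, 3, 5}, keep only states in Sat with every successor in Z. Z1 = {0, 2, 3, 5}; fixed.
Sat(AG (EX (req ∧ (halt ∧ req)))) = {0, 2, 3, 5}
|Sat(AG (EX (req ∧ (halt ∧ req))))| = |{0, 2, 3, 5}| = 4.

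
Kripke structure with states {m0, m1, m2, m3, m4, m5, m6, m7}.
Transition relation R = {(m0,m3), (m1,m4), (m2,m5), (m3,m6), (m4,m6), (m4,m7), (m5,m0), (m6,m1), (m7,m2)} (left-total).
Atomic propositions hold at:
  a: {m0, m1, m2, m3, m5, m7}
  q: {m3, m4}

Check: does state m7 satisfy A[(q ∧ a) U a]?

Yes

Sat(q ∧ a) = {m3}
A[(q ∧ a) U a]: least fixpoint, start Z0 = Sat(a) = {m0, m1, m2, m3, m5, m7}, add states in Sat(q ∧ a) with every successor in Z. Already a fixed point.
Sat(A[(q ∧ a) U a]) = {m0, m1, m2, m3, m5, m7}
m7 ∈ Sat(A[(q ∧ a) U a]) = {m0, m1, m2, m3, m5, m7}, so the formula holds at m7.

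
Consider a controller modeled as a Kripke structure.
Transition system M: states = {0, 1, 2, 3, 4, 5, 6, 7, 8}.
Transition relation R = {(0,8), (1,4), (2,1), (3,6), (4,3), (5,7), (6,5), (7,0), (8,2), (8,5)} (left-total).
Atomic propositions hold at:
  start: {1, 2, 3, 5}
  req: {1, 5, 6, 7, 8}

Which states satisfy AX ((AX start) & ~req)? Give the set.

{1}

Sat(AX start) = {s : every successor in {1, 2, 3, 5}} = {2, 4, 6, 8}
Sat(~req) = {0, 2, 3, 4}
Sat((AX start) & ~req) = {2, 4}
Sat(AX ((AX start) & ~req)) = {s : every successor in {2, 4}} = {1}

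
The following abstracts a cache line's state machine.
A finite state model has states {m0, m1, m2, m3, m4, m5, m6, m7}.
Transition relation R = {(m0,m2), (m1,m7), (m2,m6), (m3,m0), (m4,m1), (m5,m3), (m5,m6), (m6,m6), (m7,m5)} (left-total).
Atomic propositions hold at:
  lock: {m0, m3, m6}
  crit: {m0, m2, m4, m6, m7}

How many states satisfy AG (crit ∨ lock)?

4

Sat(crit ∨ lock) = {m0, m2, m3, m4, m6, m7}
AG (crit ∨ lock): greatest fixpoint, start Z0 = {m0, m2, m3, m4, m6, m7}, keep only states in Sat with every successor in Z. Z1 = {m0, m2, m3, m6}; fixed.
Sat(AG (crit ∨ lock)) = {m0, m2, m3, m6}
|Sat(AG (crit ∨ lock))| = |{m0, m2, m3, m6}| = 4.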